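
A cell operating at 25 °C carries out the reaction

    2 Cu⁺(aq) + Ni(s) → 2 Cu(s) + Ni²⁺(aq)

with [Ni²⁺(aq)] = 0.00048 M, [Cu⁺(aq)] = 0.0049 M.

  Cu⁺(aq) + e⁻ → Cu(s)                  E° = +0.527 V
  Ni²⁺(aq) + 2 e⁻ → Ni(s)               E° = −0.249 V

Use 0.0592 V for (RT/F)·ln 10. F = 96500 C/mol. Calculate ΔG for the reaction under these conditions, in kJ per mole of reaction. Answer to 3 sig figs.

E°cell = +0.527 − (−0.249) = +0.776 V; the balanced reaction transfers n = 2 electrons.
The reaction quotient is [Ni²⁺(aq)] / [Cu⁺(aq)]^2 = 20; by Nernst, E = +0.776 − (0.0592/2)(1.301) = +0.7375 V.
ΔG = −nFE = −(2)(96500)(+0.7375) J/mol = −142 kJ/mol.

−142 kJ/mol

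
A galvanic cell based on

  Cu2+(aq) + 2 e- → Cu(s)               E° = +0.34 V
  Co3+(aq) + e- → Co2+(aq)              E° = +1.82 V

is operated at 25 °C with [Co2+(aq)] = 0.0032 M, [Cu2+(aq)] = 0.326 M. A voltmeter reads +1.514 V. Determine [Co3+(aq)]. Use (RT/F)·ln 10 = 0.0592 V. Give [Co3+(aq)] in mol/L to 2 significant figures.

0.0069 M

With Co³⁺/Co²⁺ at the cathode and Cu²⁺/Cu at the anode, E°cell = +1.82 − (+0.34) = +1.48 V (n = 2).
From the Nernst equation, log Q = n(E° − E)/0.0592 = 2·(+1.48 − (+1.514))/0.0592 = −1.149.
Balancing electrons gives 2 Co3+(aq) + Cu(s) → 2 Co2+(aq) + Cu2+(aq); thus Q = ([Co2+(aq)]^2·[Cu2+(aq)]) / [Co3+(aq)]^2.
Substituting the known concentrations and solving, log [Co3+(aq)] = −2.164 and [Co3+(aq)] = 0.0069 M.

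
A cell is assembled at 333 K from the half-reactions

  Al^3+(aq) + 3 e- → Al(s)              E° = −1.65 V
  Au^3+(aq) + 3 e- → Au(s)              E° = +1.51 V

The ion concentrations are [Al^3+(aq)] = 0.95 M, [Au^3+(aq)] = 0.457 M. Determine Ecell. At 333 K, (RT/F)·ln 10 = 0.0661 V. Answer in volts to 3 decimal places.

+3.153 V

Au³⁺/Au is reduced (cathode, E° = +1.51 V) and Al³⁺/Al is oxidized (anode).
E°cell = E°cat − E°an = +1.51 − (−1.65) = +3.16 V; n = 3.
The balanced reaction is Au^3+(aq) + Al(s) → Au(s) + Al^3+(aq), so Q = [Al^3+(aq)] / [Au^3+(aq)] = 2.08 and log Q = 0.318.
Applying E = E° − (RT ln10/nF)·log Q gives +3.16 − (0.0661/3)(0.318) = +3.153 V.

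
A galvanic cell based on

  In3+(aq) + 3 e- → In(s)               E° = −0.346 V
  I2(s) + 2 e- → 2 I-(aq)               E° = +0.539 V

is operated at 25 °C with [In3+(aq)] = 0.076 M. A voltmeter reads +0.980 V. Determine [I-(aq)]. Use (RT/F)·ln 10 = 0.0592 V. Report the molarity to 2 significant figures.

0.059 M

I₂/I⁻ is the cathode (higher E°); E°cell = +0.539 − (−0.346) = +0.885 V with n = 6.
Rearranging E = E° − (0.0592/n)·log Q gives log Q = 6(+0.885 − (+0.980))/0.0592 = −9.628.
For 3 I2(s) + 2 In(s) → 6 I-(aq) + 2 In3+(aq), the reaction quotient is Q = [I-(aq)]^6·[In3+(aq)]^2.
Substituting the known concentrations and solving, log [I-(aq)] = −1.232 and [I-(aq)] = 0.059 M.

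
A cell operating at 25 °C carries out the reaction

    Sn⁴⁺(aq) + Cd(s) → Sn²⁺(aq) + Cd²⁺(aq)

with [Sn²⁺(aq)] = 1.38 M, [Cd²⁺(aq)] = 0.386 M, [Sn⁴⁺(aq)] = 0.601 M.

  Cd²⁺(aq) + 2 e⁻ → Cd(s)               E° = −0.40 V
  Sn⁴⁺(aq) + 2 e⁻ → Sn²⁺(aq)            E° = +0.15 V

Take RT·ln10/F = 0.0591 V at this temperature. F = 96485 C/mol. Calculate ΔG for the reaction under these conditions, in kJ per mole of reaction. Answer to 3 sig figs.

−106 kJ/mol

The standard cell potential is +0.15 − (−0.40) = +0.55 V, with n = 2 electrons in the balanced equation.
Q = ([Sn²⁺(aq)]·[Cd²⁺(aq)]) / [Sn⁴⁺(aq)] = 0.886, so log Q = −0.052 and E = +0.55 − (0.0591/2)(−0.052) = +0.5515 V.
ΔG = −nFE = −(2)(96485)(+0.5515) J/mol = −106 kJ/mol.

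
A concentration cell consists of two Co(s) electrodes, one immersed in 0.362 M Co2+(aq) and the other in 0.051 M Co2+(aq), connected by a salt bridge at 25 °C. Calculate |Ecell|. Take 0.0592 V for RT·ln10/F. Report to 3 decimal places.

For a concentration cell E°cell = 0, since both electrodes use the same couple.
The compartment with the higher Co2+(aq) concentration (0.362 M) acts as the cathode; ions are reduced there and produced at the dilute (0.051 M) anode.
With n = 2, Ecell = −(0.0592/2)·log([dilute]/[conc]) = −(0.0592/2)·log(0.051/0.362) = +0.025 V.

0.025 V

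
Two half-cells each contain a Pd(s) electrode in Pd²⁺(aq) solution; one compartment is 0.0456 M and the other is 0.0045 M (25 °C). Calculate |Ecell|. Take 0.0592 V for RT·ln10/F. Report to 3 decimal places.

0.030 V

For a concentration cell E°cell = 0, since both electrodes use the same couple.
The compartment with the higher Pd²⁺(aq) concentration (0.0456 M) acts as the cathode; ions are reduced there and produced at the dilute (0.0045 M) anode.
With n = 2, Ecell = −(0.0592/2)·log([dilute]/[conc]) = −(0.0592/2)·log(0.0045/0.0456) = +0.030 V.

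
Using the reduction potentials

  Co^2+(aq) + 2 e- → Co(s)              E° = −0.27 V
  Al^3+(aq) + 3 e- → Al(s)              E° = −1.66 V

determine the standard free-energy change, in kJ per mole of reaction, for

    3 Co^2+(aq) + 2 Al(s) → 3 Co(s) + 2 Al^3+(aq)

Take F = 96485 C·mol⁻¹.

−805 kJ/mol

In the reaction as written Co^2+(aq) is reduced, so the Co²⁺/Co couple is the cathode and Al³⁺/Al is the anode.
E°cell = −0.27 − (−1.66) = +1.39 V; balancing electrons gives n = 6.
ΔG° = −nFE°cell = −(6)(96485)(+1.39) J/mol = −805 kJ/mol.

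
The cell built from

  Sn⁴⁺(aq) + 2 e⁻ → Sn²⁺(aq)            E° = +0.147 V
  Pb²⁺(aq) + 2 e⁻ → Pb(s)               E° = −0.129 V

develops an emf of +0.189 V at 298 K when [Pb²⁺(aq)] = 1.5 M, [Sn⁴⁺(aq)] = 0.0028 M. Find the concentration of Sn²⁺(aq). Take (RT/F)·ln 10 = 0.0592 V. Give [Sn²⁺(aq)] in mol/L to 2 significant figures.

Sn⁴⁺/Sn²⁺ is the cathode (higher E°); E°cell = +0.147 − (−0.129) = +0.276 V with n = 2.
From the Nernst equation, log Q = n(E° − E)/0.0592 = 2·(+0.276 − (+0.189))/0.0592 = 2.939.
For Sn⁴⁺(aq) + Pb(s) → Sn²⁺(aq) + Pb²⁺(aq), the reaction quotient is Q = ([Sn²⁺(aq)]·[Pb²⁺(aq)]) / [Sn⁴⁺(aq)].
Substituting the known concentrations and solving, log [Sn²⁺(aq)] = 0.210 and [Sn²⁺(aq)] = 1.6 M.

1.6 M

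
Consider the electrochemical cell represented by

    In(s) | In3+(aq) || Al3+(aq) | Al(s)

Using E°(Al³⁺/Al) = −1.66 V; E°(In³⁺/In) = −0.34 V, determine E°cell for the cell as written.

By convention the left-hand electrode in cell notation is the anode (oxidation) and the right-hand electrode is the cathode (reduction).
E°cell = E°(right) − E°(left) = −1.66 − (−0.34) = −1.32 V.
The negative sign shows that, as written, the cell would require an external voltage to drive the reaction.

−1.32 V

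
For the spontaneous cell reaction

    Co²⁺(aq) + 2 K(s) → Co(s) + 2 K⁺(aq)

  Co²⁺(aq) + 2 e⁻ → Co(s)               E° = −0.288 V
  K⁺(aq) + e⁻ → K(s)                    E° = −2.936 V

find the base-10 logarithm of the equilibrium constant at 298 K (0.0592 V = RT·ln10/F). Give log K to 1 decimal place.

The Co²⁺/Co couple is reduced (cathode); E°cell = −0.288 − (−2.936) = +2.648 V with n = 2.
At equilibrium E = 0, so log K = nE°cell / 0.0592 = (2)(+2.648) / 0.0592 = 89.5.

log K = 89.5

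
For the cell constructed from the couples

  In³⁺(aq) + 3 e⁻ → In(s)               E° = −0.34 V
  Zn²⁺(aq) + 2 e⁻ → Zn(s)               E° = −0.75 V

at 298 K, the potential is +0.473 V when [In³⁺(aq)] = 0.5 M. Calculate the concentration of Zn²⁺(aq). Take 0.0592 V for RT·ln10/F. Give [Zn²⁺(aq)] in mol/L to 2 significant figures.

0.0047 M

The In³⁺/In couple has the larger reduction potential, so it is the cathode: E°cell = −0.34 − (−0.75) = +0.41 V and n = 6.
Since E = E° − (0.0592/n)·log Q, log Q = n(E° − E)/0.0592 = −6.385.
Balancing electrons gives 2 In³⁺(aq) + 3 Zn(s) → 2 In(s) + 3 Zn²⁺(aq); thus Q = [Zn²⁺(aq)]^3 / [In³⁺(aq)]^2.
Isolating [Zn²⁺(aq)] in Q = 10^{−6.385} yields log [Zn²⁺(aq)] = −2.329, i.e. 0.0047 M.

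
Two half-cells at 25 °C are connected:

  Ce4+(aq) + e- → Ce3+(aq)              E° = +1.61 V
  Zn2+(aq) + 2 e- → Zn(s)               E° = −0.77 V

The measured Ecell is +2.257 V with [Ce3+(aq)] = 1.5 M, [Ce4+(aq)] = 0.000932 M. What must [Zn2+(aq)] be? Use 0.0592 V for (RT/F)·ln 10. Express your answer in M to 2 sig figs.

0.0055 M

The Ce⁴⁺/Ce³⁺ couple has the larger reduction potential, so it is the cathode: E°cell = +1.61 − (−0.77) = +2.38 V and n = 2.
Rearranging E = E° − (0.0592/n)·log Q gives log Q = 2(+2.38 − (+2.257))/0.0592 = 4.155.
For 2 Ce4+(aq) + Zn(s) → 2 Ce3+(aq) + Zn2+(aq), the reaction quotient is Q = ([Ce3+(aq)]^2·[Zn2+(aq)]) / [Ce4+(aq)]^2.
Isolating [Zn2+(aq)] in Q = 10^{4.155} yields log [Zn2+(aq)] = −2.258, i.e. 0.0055 M.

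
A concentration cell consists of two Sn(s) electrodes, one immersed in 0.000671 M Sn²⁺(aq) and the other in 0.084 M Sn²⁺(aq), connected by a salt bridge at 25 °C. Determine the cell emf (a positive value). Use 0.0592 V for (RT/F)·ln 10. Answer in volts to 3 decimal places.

For a concentration cell E°cell = 0, since both electrodes use the same couple.
The compartment with the higher Sn²⁺(aq) concentration (0.084 M) acts as the cathode; ions are reduced there and produced at the dilute (0.000671 M) anode.
With n = 2, Ecell = −(0.0592/2)·log([dilute]/[conc]) = −(0.0592/2)·log(0.000671/0.084) = +0.062 V.

0.062 V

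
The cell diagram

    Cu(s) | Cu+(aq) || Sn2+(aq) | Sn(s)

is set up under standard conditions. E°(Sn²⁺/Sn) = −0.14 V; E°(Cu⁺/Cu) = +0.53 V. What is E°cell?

By convention the left-hand electrode in cell notation is the anode (oxidation) and the right-hand electrode is the cathode (reduction).
E°cell = E°(right) − E°(left) = −0.14 − (+0.53) = −0.67 V.
The negative sign shows that, as written, the cell would require an external voltage to drive the reaction.

−0.67 V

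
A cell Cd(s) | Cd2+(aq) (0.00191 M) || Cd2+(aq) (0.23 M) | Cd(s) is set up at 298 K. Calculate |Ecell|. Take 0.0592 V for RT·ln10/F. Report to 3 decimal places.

For a concentration cell E°cell = 0, since both electrodes use the same couple.
The compartment with the higher Cd2+(aq) concentration (0.23 M) acts as the cathode; ions are reduced there and produced at the dilute (0.00191 M) anode.
With n = 2, Ecell = −(0.0592/2)·log([dilute]/[conc]) = −(0.0592/2)·log(0.00191/0.23) = +0.062 V.

0.062 V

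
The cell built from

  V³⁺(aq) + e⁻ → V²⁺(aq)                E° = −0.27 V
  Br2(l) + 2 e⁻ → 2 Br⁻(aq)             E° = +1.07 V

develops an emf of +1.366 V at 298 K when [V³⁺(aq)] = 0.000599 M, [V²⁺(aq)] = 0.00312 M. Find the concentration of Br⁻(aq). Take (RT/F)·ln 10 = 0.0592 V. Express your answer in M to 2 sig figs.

1.9 M

With Br₂/Br⁻ at the cathode and V³⁺/V²⁺ at the anode, E°cell = +1.07 − (−0.27) = +1.34 V (n = 2).
From the Nernst equation, log Q = n(E° − E)/0.0592 = 2·(+1.34 − (+1.366))/0.0592 = −0.878.
Balancing electrons gives Br2(l) + 2 V²⁺(aq) → 2 Br⁻(aq) + 2 V³⁺(aq); thus Q = ([Br⁻(aq)]^2·[V³⁺(aq)]^2) / [V²⁺(aq)]^2.
Isolating [Br⁻(aq)] in Q = 10^{−0.878} yields log [Br⁻(aq)] = 0.278, i.e. 1.9 M.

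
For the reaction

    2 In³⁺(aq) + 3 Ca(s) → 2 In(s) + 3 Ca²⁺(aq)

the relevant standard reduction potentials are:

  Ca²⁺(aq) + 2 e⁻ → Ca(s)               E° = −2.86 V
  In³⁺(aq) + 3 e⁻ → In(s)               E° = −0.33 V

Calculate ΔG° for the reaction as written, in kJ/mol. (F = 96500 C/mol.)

−1465 kJ/mol

In the reaction as written In³⁺(aq) is reduced, so the In³⁺/In couple is the cathode and Ca²⁺/Ca is the anode.
E°cell = −0.33 − (−2.86) = +2.53 V; balancing electrons gives n = 6.
ΔG° = −nFE°cell = −(6)(96500)(+2.53) J/mol = −1465 kJ/mol.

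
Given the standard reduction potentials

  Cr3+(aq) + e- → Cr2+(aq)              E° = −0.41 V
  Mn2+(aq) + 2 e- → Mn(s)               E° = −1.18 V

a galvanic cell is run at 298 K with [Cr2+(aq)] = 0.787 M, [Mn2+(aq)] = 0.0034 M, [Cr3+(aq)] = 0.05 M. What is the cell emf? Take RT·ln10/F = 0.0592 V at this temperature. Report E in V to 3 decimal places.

+0.772 V

Cr³⁺/Cr²⁺ is reduced (cathode, E° = −0.41 V) and Mn²⁺/Mn is oxidized (anode).
E°cell = E°cat − E°an = −0.41 − (−1.18) = +0.77 V; n = 2.
For the overall reaction 2 Cr3+(aq) + Mn(s) → 2 Cr2+(aq) + Mn2+(aq), Q = ([Cr2+(aq)]^2·[Mn2+(aq)]) / [Cr3+(aq)]^2 = 0.842, giving log Q = −0.075.
By the Nernst equation, E = +0.77 − (0.0592/2)·(−0.075) = +0.772 V.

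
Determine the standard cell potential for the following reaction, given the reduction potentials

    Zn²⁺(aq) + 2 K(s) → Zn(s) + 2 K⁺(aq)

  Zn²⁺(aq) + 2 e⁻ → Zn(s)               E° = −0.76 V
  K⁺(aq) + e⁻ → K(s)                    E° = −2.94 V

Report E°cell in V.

+2.18 V

Zn²⁺(aq) gains electrons, so the Zn²⁺/Zn couple is the cathode; the K⁺/K couple is the anode.
E°cell = E°(cathode) − E°(anode) = −0.76 − (−2.94) = +2.18 V.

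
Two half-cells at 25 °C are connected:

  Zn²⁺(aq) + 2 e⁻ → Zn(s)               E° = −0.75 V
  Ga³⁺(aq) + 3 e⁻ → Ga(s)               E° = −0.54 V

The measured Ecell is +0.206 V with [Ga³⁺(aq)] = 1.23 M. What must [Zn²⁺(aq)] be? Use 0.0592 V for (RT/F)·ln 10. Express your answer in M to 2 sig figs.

1.6 M

Ga³⁺/Ga is the cathode (higher E°); E°cell = −0.54 − (−0.75) = +0.21 V with n = 6.
Rearranging E = E° − (0.0592/n)·log Q gives log Q = 6(+0.21 − (+0.206))/0.0592 = 0.405.
The balanced reaction is 2 Ga³⁺(aq) + 3 Zn(s) → 2 Ga(s) + 3 Zn²⁺(aq), so Q = [Zn²⁺(aq)]^3 / [Ga³⁺(aq)]^2.
Isolating [Zn²⁺(aq)] in Q = 10^{0.405} yields log [Zn²⁺(aq)] = 0.195, i.e. 1.6 M.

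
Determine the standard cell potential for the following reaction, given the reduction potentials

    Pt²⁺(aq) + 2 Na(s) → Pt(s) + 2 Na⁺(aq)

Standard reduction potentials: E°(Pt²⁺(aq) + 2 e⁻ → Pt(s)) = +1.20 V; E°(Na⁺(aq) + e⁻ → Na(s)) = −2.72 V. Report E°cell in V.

+3.92 V

In the reaction as written, Pt²⁺(aq) is reduced (cathode) and Na⁺(aq) is produced by oxidation at the anode.
E°cell = E°(cathode) − E°(anode) = +1.20 − (−2.72) = +3.92 V.
The positive value indicates the reaction is spontaneous as written.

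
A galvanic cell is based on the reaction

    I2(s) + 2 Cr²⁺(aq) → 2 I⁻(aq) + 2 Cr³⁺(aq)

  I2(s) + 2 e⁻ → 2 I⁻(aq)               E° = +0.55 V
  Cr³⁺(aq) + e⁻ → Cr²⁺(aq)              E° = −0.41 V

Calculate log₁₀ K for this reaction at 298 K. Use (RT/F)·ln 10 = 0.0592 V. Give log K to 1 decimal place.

log K = 32.4

The I₂/I⁻ couple is reduced (cathode); E°cell = +0.55 − (−0.41) = +0.96 V with n = 2.
At equilibrium E = 0, so log K = nE°cell / 0.0592 = (2)(+0.96) / 0.0592 = 32.4.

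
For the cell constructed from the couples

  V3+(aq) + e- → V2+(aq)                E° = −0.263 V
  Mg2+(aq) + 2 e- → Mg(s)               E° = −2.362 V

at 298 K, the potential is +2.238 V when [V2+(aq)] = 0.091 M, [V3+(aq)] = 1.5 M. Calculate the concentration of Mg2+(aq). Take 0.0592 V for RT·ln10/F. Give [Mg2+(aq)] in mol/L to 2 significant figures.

0.0055 M

V³⁺/V²⁺ is the cathode (higher E°); E°cell = −0.263 − (−2.362) = +2.099 V with n = 2.
From the Nernst equation, log Q = n(E° − E)/0.0592 = 2·(+2.099 − (+2.238))/0.0592 = −4.696.
Balancing electrons gives 2 V3+(aq) + Mg(s) → 2 V2+(aq) + Mg2+(aq); thus Q = ([V2+(aq)]^2·[Mg2+(aq)]) / [V3+(aq)]^2.
Solving for the unknown gives log [Mg2+(aq)] = −2.262, so [Mg2+(aq)] ≈ 0.0055 M.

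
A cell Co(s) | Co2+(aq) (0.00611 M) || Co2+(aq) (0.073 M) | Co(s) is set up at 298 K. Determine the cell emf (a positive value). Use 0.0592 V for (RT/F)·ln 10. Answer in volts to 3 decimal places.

For a concentration cell E°cell = 0, since both electrodes use the same couple.
The compartment with the higher Co2+(aq) concentration (0.073 M) acts as the cathode; ions are reduced there and produced at the dilute (0.00611 M) anode.
With n = 2, Ecell = −(0.0592/2)·log([dilute]/[conc]) = −(0.0592/2)·log(0.00611/0.073) = +0.032 V.

0.032 V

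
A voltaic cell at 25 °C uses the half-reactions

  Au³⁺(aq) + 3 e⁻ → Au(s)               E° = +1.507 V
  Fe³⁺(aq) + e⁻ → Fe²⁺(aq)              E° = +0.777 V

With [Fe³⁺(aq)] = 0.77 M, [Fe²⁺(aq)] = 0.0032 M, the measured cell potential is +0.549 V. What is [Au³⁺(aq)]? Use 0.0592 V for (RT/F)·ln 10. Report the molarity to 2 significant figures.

The Au³⁺/Au couple has the larger reduction potential, so it is the cathode: E°cell = +1.507 − (+0.777) = +0.730 V and n = 3.
Since E = E° − (0.0592/n)·log Q, log Q = n(E° − E)/0.0592 = 9.172.
For Au³⁺(aq) + 3 Fe²⁺(aq) → Au(s) + 3 Fe³⁺(aq), the reaction quotient is Q = [Fe³⁺(aq)]^3 / ([Au³⁺(aq)]·[Fe²⁺(aq)]^3).
Solving for the unknown gives log [Au³⁺(aq)] = −2.028, so [Au³⁺(aq)] ≈ 0.0094 M.

0.0094 M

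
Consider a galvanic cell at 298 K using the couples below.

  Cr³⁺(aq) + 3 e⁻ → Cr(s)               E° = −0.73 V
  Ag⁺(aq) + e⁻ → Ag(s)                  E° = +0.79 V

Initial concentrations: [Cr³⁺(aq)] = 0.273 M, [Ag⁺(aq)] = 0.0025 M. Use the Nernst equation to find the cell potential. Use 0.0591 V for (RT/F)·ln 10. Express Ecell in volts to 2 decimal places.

Since E°(Ag⁺/Ag) > E°(Cr³⁺/Cr), Ag⁺/Ag serves as the cathode.
The standard potential is +0.79 − (−0.73) = +1.52 V and the balanced reaction transfers n = 3 electrons.
For the overall reaction 3 Ag⁺(aq) + Cr(s) → 3 Ag(s) + Cr³⁺(aq), Q = [Cr³⁺(aq)] / [Ag⁺(aq)]^3 = 1.75×10^7, giving log Q = 7.242.
By the Nernst equation, E = +1.52 − (0.0591/3)·(7.242) = +1.38 V.

+1.38 V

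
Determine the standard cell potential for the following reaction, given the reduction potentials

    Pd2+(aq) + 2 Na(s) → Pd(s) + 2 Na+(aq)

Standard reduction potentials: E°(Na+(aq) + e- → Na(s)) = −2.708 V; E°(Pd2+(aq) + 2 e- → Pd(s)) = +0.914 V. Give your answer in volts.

In the reaction as written, Pd2+(aq) is reduced (cathode) and Na+(aq) is produced by oxidation at the anode.
E°cell = E°(cathode) − E°(anode) = +0.914 − (−2.708) = +3.622 V.
The positive value indicates the reaction is spontaneous as written.

+3.622 V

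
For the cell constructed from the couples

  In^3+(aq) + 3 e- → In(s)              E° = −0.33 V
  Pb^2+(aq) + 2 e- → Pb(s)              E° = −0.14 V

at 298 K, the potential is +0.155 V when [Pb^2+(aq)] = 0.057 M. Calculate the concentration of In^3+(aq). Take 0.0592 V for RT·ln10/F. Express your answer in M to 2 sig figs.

With Pb²⁺/Pb at the cathode and In³⁺/In at the anode, E°cell = −0.14 − (−0.33) = +0.19 V (n = 6).
Rearranging E = E° − (0.0592/n)·log Q gives log Q = 6(+0.19 − (+0.155))/0.0592 = 3.547.
For 3 Pb^2+(aq) + 2 In(s) → 3 Pb(s) + 2 In^3+(aq), the reaction quotient is Q = [In^3+(aq)]^2 / [Pb^2+(aq)]^3.
Substituting the known concentrations and solving, log [In^3+(aq)] = −0.093 and [In^3+(aq)] = 0.81 M.

0.81 M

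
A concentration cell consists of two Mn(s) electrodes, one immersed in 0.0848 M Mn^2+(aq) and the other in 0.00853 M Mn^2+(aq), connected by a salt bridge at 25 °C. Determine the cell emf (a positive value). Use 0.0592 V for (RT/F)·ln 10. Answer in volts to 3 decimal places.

For a concentration cell E°cell = 0, since both electrodes use the same couple.
The compartment with the higher Mn^2+(aq) concentration (0.0848 M) acts as the cathode; ions are reduced there and produced at the dilute (0.00853 M) anode.
With n = 2, Ecell = −(0.0592/2)·log([dilute]/[conc]) = −(0.0592/2)·log(0.00853/0.0848) = +0.030 V.

0.030 V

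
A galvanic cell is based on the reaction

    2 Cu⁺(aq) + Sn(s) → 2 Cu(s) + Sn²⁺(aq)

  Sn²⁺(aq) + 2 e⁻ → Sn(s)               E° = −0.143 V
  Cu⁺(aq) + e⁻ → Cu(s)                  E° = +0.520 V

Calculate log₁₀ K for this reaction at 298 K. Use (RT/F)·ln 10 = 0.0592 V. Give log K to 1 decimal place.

log K = 22.4

The Cu⁺/Cu couple is reduced (cathode); E°cell = +0.520 − (−0.143) = +0.663 V with n = 2.
At equilibrium E = 0, so log K = nE°cell / 0.0592 = (2)(+0.663) / 0.0592 = 22.4.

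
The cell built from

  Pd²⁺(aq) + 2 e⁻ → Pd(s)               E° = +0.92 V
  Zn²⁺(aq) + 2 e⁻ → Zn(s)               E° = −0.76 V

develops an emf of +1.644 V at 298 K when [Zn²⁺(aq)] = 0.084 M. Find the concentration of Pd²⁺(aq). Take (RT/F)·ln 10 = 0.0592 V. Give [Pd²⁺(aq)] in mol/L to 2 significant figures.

With Pd²⁺/Pd at the cathode and Zn²⁺/Zn at the anode, E°cell = +0.92 − (−0.76) = +1.68 V (n = 2).
Since E = E° − (0.0592/n)·log Q, log Q = n(E° − E)/0.0592 = 1.216.
Balancing electrons gives Pd²⁺(aq) + Zn(s) → Pd(s) + Zn²⁺(aq); thus Q = [Zn²⁺(aq)] / [Pd²⁺(aq)].
Substituting the known concentrations and solving, log [Pd²⁺(aq)] = −2.292 and [Pd²⁺(aq)] = 0.0051 M.

0.0051 M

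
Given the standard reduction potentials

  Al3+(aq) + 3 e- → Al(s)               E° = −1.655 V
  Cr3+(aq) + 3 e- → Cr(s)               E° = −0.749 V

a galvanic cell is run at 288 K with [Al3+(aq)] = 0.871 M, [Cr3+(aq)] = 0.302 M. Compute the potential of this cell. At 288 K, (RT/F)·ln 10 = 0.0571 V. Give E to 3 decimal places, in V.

Since E°(Cr³⁺/Cr) > E°(Al³⁺/Al), Cr³⁺/Cr serves as the cathode.
The standard potential is −0.749 − (−1.655) = +0.906 V and the balanced reaction transfers n = 3 electrons.
For the overall reaction Cr3+(aq) + Al(s) → Cr(s) + Al3+(aq), Q = [Al3+(aq)] / [Cr3+(aq)] = 2.88, giving log Q = 0.460.
E = E° − (0.0571/n)·log Q = +0.906 − (0.0571/3)(0.460) = +0.897 V.

+0.897 V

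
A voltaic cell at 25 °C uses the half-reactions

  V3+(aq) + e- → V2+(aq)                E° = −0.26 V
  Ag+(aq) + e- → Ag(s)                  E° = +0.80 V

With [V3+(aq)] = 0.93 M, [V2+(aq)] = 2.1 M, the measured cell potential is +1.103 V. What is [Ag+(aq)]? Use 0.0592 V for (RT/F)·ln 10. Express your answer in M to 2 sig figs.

The Ag⁺/Ag couple has the larger reduction potential, so it is the cathode: E°cell = +0.80 − (−0.26) = +1.06 V and n = 1.
From the Nernst equation, log Q = n(E° − E)/0.0592 = 1·(+1.06 − (+1.103))/0.0592 = −0.726.
The balanced reaction is Ag+(aq) + V2+(aq) → Ag(s) + V3+(aq), so Q = [V3+(aq)] / ([Ag+(aq)]·[V2+(aq)]).
Isolating [Ag+(aq)] in Q = 10^{−0.726} yields log [Ag+(aq)] = 0.372, i.e. 2.4 M.

2.4 M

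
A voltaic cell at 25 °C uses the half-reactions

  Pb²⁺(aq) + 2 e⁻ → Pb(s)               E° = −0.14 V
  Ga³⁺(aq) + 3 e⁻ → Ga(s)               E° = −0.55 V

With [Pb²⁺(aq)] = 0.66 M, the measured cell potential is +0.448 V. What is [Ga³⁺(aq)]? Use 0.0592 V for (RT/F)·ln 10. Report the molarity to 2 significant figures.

0.0064 M

The Pb²⁺/Pb couple has the larger reduction potential, so it is the cathode: E°cell = −0.14 − (−0.55) = +0.41 V and n = 6.
From the Nernst equation, log Q = n(E° − E)/0.0592 = 6·(+0.41 − (+0.448))/0.0592 = −3.851.
Balancing electrons gives 3 Pb²⁺(aq) + 2 Ga(s) → 3 Pb(s) + 2 Ga³⁺(aq); thus Q = [Ga³⁺(aq)]^2 / [Pb²⁺(aq)]^3.
Solving for the unknown gives log [Ga³⁺(aq)] = −2.196, so [Ga³⁺(aq)] ≈ 0.0064 M.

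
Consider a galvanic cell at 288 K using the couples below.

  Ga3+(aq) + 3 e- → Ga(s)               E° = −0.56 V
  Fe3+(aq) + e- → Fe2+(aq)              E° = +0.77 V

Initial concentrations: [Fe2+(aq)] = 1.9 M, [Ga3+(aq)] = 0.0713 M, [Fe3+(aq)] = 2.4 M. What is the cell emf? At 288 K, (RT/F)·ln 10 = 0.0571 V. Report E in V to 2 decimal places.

+1.36 V

Fe³⁺/Fe²⁺ is reduced (cathode, E° = +0.77 V) and Ga³⁺/Ga is oxidized (anode).
The standard potential is +0.77 − (−0.56) = +1.33 V and the balanced reaction transfers n = 3 electrons.
For the overall reaction 3 Fe3+(aq) + Ga(s) → 3 Fe2+(aq) + Ga3+(aq), Q = ([Fe2+(aq)]^3·[Ga3+(aq)]) / [Fe3+(aq)]^3 = 0.0354, giving log Q = −1.451.
E = E° − (0.0571/n)·log Q = +1.33 − (0.0571/3)(−1.451) = +1.36 V.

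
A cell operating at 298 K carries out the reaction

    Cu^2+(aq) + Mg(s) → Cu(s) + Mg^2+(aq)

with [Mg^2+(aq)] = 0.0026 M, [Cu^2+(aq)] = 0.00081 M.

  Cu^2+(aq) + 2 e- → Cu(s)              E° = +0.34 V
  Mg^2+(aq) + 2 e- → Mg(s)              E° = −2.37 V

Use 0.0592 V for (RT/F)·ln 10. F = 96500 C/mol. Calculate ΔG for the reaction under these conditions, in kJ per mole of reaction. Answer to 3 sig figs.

With Cu²⁺/Cu reduced at the cathode, E°cell = +0.34 − (−2.37) = +2.71 V and n = 2.
The reaction quotient is [Mg^2+(aq)] / [Cu^2+(aq)] = 3.21; by Nernst, E = +2.71 − (0.0592/2)(0.506) = +2.6950 V.
Finally ΔG = −nFE = −(2)(96500 C/mol)(+2.6950 V) = −520 kJ/mol.

−520 kJ/mol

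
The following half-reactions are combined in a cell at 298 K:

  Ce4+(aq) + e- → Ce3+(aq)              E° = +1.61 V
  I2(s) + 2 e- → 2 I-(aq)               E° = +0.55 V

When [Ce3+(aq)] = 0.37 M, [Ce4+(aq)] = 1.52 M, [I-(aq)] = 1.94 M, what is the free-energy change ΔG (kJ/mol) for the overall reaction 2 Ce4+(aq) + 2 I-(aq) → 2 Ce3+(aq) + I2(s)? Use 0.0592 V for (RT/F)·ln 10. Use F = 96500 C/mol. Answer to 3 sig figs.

−215 kJ/mol

With Ce⁴⁺/Ce³⁺ reduced at the cathode, E°cell = +1.61 − (+0.55) = +1.06 V and n = 2.
Here Q = [Ce3+(aq)]^2 / ([Ce4+(aq)]^2·[I-(aq)]^2) = 0.0157 (log Q = −1.803), giving E = +1.06 − (0.0592/2)·(−1.803) = +1.1134 V.
ΔG = −nFE = −(2)(96500)(+1.1134) J/mol = −215 kJ/mol.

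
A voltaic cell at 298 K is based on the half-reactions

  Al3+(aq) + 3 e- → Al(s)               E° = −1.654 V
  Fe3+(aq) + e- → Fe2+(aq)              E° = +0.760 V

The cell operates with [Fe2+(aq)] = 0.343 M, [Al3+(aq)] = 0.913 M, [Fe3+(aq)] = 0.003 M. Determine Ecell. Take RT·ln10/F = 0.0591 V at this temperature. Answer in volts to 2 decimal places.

The Fe³⁺/Fe²⁺ couple has the more positive E°, so it is the cathode; Al³⁺/Al is the anode.
E°cell = +0.760 − (−1.654) = +2.414 V, with n = 3 electrons transferred.
Balancing gives 3 Fe3+(aq) + Al(s) → 3 Fe2+(aq) + Al3+(aq); hence Q = ([Fe2+(aq)]^3·[Al3+(aq)]) / [Fe3+(aq)]^3 = 1.36×10^6 (log Q = 6.135).
By the Nernst equation, E = +2.414 − (0.0591/3)·(6.135) = +2.29 V.

+2.29 V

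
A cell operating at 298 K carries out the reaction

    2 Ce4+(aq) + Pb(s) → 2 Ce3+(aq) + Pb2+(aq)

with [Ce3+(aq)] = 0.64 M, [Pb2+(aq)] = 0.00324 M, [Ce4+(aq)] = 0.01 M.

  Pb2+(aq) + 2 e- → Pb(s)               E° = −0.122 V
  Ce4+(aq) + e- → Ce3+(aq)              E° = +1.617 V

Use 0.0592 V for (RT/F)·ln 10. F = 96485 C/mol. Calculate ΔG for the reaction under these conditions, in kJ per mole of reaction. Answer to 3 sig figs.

−329 kJ/mol

With Ce⁴⁺/Ce³⁺ reduced at the cathode, E°cell = +1.617 − (−0.122) = +1.739 V and n = 2.
Q = ([Ce3+(aq)]^2·[Pb2+(aq)]) / [Ce4+(aq)]^2 = 13.3, so log Q = 1.123 and E = +1.739 − (0.0592/2)(1.123) = +1.7058 V.
Then ΔG = −nFE = −2 × 96485 × +1.7058 J/mol = −329 kJ/mol.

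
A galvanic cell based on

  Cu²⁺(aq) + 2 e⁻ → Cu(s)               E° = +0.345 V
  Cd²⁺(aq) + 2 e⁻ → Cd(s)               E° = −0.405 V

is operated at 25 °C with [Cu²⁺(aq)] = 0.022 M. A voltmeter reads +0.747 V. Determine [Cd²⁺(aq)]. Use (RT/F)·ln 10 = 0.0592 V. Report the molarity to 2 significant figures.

The Cu²⁺/Cu couple has the larger reduction potential, so it is the cathode: E°cell = +0.345 − (−0.405) = +0.750 V and n = 2.
Rearranging E = E° − (0.0592/n)·log Q gives log Q = 2(+0.750 − (+0.747))/0.0592 = 0.101.
Balancing electrons gives Cu²⁺(aq) + Cd(s) → Cu(s) + Cd²⁺(aq); thus Q = [Cd²⁺(aq)] / [Cu²⁺(aq)].
Solving for the unknown gives log [Cd²⁺(aq)] = −1.557, so [Cd²⁺(aq)] ≈ 0.028 M.

0.028 M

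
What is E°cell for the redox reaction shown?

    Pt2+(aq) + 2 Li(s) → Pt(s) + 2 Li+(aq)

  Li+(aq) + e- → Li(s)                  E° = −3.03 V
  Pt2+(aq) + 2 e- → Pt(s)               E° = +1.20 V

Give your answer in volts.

In the reaction as written, Pt2+(aq) is reduced (cathode) and Li+(aq) is produced by oxidation at the anode.
E°cell = E°(cathode) − E°(anode) = +1.20 − (−3.03) = +4.23 V.

+4.23 V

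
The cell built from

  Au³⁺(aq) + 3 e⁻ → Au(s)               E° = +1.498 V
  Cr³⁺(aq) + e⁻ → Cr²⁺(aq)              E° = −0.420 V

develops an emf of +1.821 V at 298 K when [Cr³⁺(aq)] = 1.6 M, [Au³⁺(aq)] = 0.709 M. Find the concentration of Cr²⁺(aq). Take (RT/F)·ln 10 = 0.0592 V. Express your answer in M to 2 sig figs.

0.041 M

Au³⁺/Au is the cathode (higher E°); E°cell = +1.498 − (−0.420) = +1.918 V with n = 3.
From the Nernst equation, log Q = n(E° − E)/0.0592 = 3·(+1.918 − (+1.821))/0.0592 = 4.916.
The balanced reaction is Au³⁺(aq) + 3 Cr²⁺(aq) → Au(s) + 3 Cr³⁺(aq), so Q = [Cr³⁺(aq)]^3 / ([Au³⁺(aq)]·[Cr²⁺(aq)]^3).
Substituting the known concentrations and solving, log [Cr²⁺(aq)] = −1.385 and [Cr²⁺(aq)] = 0.041 M.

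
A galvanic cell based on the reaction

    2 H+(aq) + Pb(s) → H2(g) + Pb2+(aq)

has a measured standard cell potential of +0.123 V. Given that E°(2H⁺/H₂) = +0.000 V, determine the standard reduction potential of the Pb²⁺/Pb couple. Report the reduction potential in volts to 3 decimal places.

In the reaction as written the 2H⁺/H₂ couple is reduced (cathode) and Pb²⁺/Pb is oxidized (anode), so E°cell = E°(2H⁺/H₂) − E°(Pb²⁺/Pb).
E°(Pb²⁺/Pb) = E°(cathode) − E°cell = +0.000 − (+0.123) = −0.123 V.

−0.123 V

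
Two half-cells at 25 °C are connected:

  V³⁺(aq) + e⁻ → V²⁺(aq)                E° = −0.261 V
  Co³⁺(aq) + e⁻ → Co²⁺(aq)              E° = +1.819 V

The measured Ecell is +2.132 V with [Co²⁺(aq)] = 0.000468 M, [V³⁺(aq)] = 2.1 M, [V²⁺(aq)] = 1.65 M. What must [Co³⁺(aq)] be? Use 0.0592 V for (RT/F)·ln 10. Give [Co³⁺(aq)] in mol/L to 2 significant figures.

Co³⁺/Co²⁺ is the cathode (higher E°); E°cell = +1.819 − (−0.261) = +2.080 V with n = 1.
From the Nernst equation, log Q = n(E° − E)/0.0592 = 1·(+2.080 − (+2.132))/0.0592 = −0.878.
For Co³⁺(aq) + V²⁺(aq) → Co²⁺(aq) + V³⁺(aq), the reaction quotient is Q = ([Co²⁺(aq)]·[V³⁺(aq)]) / ([Co³⁺(aq)]·[V²⁺(aq)]).
Solving for the unknown gives log [Co³⁺(aq)] = −2.347, so [Co³⁺(aq)] ≈ 0.0045 M.

0.0045 M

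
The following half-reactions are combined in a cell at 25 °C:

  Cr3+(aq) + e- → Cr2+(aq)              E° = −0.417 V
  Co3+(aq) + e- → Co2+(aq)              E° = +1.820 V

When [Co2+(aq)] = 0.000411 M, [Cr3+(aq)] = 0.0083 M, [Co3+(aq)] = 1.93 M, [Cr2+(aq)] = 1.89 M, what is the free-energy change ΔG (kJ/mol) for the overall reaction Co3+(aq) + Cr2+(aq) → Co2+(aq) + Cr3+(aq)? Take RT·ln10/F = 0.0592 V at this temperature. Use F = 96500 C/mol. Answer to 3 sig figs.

−250 kJ/mol

E°cell = +1.820 − (−0.417) = +2.237 V; the balanced reaction transfers n = 1 electron.
Q = ([Co2+(aq)]·[Cr3+(aq)]) / ([Co3+(aq)]·[Cr2+(aq)]) = 9.35×10^−7, so log Q = −6.029 and E = +2.237 − (0.0592/1)(−6.029) = +2.5939 V.
ΔG = −nFE = −(1)(96500)(+2.5939) J/mol = −250 kJ/mol.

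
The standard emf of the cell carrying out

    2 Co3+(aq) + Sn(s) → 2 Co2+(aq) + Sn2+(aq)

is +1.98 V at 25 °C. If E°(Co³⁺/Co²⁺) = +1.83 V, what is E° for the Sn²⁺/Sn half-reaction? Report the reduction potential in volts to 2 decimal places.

−0.15 V

In the reaction as written the Co³⁺/Co²⁺ couple is reduced (cathode) and Sn²⁺/Sn is oxidized (anode), so E°cell = E°(Co³⁺/Co²⁺) − E°(Sn²⁺/Sn).
E°(Sn²⁺/Sn) = E°(cathode) − E°cell = +1.83 − (+1.98) = −0.15 V.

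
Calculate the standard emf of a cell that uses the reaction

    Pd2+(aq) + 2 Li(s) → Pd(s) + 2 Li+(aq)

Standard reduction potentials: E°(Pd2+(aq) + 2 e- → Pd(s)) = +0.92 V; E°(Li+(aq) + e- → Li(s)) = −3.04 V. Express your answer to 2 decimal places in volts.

Pd2+(aq) gains electrons, so the Pd²⁺/Pd couple is the cathode; the Li⁺/Li couple is the anode.
E°cell = E°(cathode) − E°(anode) = +0.92 − (−3.04) = +3.96 V.

+3.96 V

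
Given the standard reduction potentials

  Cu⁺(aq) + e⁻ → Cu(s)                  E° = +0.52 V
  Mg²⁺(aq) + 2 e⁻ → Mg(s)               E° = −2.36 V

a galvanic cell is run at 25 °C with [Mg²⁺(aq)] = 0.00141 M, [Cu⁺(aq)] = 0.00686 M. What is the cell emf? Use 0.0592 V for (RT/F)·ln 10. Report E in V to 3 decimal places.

The Cu⁺/Cu couple has the more positive E°, so it is the cathode; Mg²⁺/Mg is the anode.
E°cell = +0.52 − (−2.36) = +2.88 V, with n = 2 electrons transferred.
Balancing gives 2 Cu⁺(aq) + Mg(s) → 2 Cu(s) + Mg²⁺(aq); hence Q = [Mg²⁺(aq)] / [Cu⁺(aq)]^2 = 30 (log Q = 1.477).
By the Nernst equation, E = +2.88 − (0.0592/2)·(1.477) = +2.836 V.

+2.836 V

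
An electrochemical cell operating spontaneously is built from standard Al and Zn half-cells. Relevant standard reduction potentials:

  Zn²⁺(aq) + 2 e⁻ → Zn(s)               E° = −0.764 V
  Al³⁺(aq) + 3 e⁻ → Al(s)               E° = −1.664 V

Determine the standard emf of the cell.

The Zn²⁺/Zn couple has the higher E°, so Zn ion is reduced (cathode) and Al is oxidized (anode).
E°cell = E°(cathode) − E°(anode) = −0.764 − (−1.664) = +0.900 V.

+0.900 V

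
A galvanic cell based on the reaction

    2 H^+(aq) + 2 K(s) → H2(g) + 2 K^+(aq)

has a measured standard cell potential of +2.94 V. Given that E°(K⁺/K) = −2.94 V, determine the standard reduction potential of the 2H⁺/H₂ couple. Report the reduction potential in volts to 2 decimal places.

In the reaction as written the 2H⁺/H₂ couple is reduced (cathode) and K⁺/K is oxidized (anode), so E°cell = E°(2H⁺/H₂) − E°(K⁺/K).
E°(2H⁺/H₂) = E°cell + E°(anode) = +2.94 + (−2.94) = +0.00 V.

+0.00 V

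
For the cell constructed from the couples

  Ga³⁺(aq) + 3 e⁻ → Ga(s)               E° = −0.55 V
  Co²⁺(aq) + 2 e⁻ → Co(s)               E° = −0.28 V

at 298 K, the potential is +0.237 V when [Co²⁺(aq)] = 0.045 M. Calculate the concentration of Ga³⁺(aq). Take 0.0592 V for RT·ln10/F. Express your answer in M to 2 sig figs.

0.45 M

With Co²⁺/Co at the cathode and Ga³⁺/Ga at the anode, E°cell = −0.28 − (−0.55) = +0.27 V (n = 6).
Since E = E° − (0.0592/n)·log Q, log Q = n(E° − E)/0.0592 = 3.345.
The balanced reaction is 3 Co²⁺(aq) + 2 Ga(s) → 3 Co(s) + 2 Ga³⁺(aq), so Q = [Ga³⁺(aq)]^2 / [Co²⁺(aq)]^3.
Substituting the known concentrations and solving, log [Ga³⁺(aq)] = −0.348 and [Ga³⁺(aq)] = 0.45 M.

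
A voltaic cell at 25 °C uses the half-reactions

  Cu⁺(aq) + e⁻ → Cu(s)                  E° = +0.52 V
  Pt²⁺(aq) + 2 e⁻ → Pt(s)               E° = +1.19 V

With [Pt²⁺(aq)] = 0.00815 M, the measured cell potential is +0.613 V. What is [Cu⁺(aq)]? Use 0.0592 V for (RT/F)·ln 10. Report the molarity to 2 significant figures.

0.83 M

With Pt²⁺/Pt at the cathode and Cu⁺/Cu at the anode, E°cell = +1.19 − (+0.52) = +0.67 V (n = 2).
Since E = E° − (0.0592/n)·log Q, log Q = n(E° − E)/0.0592 = 1.926.
For Pt²⁺(aq) + 2 Cu(s) → Pt(s) + 2 Cu⁺(aq), the reaction quotient is Q = [Cu⁺(aq)]^2 / [Pt²⁺(aq)].
Substituting the known concentrations and solving, log [Cu⁺(aq)] = −0.081 and [Cu⁺(aq)] = 0.83 M.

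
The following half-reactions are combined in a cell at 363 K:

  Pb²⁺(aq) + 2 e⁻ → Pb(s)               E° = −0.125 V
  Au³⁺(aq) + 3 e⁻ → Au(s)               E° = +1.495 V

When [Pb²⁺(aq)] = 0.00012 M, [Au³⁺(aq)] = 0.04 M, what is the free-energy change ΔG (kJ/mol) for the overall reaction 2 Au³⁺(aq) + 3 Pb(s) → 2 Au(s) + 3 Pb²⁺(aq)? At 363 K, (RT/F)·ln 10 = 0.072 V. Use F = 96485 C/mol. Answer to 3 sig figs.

With Au³⁺/Au reduced at the cathode, E°cell = +1.495 − (−0.125) = +1.620 V and n = 6.
The reaction quotient is [Pb²⁺(aq)]^3 / [Au³⁺(aq)]^2 = 1.08×10^−9; by Nernst, E = +1.620 − (0.072/6)(−8.967) = +1.7276 V.
Then ΔG = −nFE = −6 × 96485 × +1.7276 J/mol = −1000 kJ/mol.

−1000 kJ/mol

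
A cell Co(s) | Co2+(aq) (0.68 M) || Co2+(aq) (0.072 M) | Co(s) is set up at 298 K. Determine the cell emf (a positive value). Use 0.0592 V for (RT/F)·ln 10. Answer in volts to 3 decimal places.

0.029 V

For a concentration cell E°cell = 0, since both electrodes use the same couple.
The compartment with the higher Co2+(aq) concentration (0.68 M) acts as the cathode; ions are reduced there and produced at the dilute (0.072 M) anode.
With n = 2, Ecell = −(0.0592/2)·log([dilute]/[conc]) = −(0.0592/2)·log(0.072/0.68) = +0.029 V.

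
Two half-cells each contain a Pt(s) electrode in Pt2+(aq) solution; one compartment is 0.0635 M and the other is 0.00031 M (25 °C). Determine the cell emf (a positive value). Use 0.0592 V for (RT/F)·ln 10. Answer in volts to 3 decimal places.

For a concentration cell E°cell = 0, since both electrodes use the same couple.
The compartment with the higher Pt2+(aq) concentration (0.0635 M) acts as the cathode; ions are reduced there and produced at the dilute (0.00031 M) anode.
With n = 2, Ecell = −(0.0592/2)·log([dilute]/[conc]) = −(0.0592/2)·log(0.00031/0.0635) = +0.068 V.

0.068 V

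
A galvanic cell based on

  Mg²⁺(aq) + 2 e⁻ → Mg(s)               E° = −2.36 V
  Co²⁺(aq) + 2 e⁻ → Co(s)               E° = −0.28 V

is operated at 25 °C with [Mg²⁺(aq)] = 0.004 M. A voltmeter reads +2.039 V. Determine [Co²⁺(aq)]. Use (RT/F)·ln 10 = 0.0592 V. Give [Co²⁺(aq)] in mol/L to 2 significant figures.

With Co²⁺/Co at the cathode and Mg²⁺/Mg at the anode, E°cell = −0.28 − (−2.36) = +2.08 V (n = 2).
Since E = E° − (0.0592/n)·log Q, log Q = n(E° − E)/0.0592 = 1.385.
Balancing electrons gives Co²⁺(aq) + Mg(s) → Co(s) + Mg²⁺(aq); thus Q = [Mg²⁺(aq)] / [Co²⁺(aq)].
Solving for the unknown gives log [Co²⁺(aq)] = −3.783, so [Co²⁺(aq)] ≈ 0.00016 M.

0.00016 M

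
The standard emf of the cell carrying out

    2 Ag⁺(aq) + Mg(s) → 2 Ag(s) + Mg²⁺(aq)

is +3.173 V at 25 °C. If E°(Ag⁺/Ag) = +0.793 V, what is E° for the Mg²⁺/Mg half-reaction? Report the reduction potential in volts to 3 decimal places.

−2.380 V

In the reaction as written the Ag⁺/Ag couple is reduced (cathode) and Mg²⁺/Mg is oxidized (anode), so E°cell = E°(Ag⁺/Ag) − E°(Mg²⁺/Mg).
E°(Mg²⁺/Mg) = E°(cathode) − E°cell = +0.793 − (+3.173) = −2.380 V.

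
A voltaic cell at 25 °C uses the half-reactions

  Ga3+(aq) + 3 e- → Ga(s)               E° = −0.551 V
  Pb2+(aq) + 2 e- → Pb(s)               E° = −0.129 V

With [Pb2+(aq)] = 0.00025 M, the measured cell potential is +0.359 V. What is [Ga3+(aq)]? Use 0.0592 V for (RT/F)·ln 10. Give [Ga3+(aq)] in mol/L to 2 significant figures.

0.0062 M

Pb²⁺/Pb is the cathode (higher E°); E°cell = −0.129 − (−0.551) = +0.422 V with n = 6.
From the Nernst equation, log Q = n(E° − E)/0.0592 = 6·(+0.422 − (+0.359))/0.0592 = 6.385.
The balanced reaction is 3 Pb2+(aq) + 2 Ga(s) → 3 Pb(s) + 2 Ga3+(aq), so Q = [Ga3+(aq)]^2 / [Pb2+(aq)]^3.
Isolating [Ga3+(aq)] in Q = 10^{6.385} yields log [Ga3+(aq)] = −2.211, i.e. 0.0062 M.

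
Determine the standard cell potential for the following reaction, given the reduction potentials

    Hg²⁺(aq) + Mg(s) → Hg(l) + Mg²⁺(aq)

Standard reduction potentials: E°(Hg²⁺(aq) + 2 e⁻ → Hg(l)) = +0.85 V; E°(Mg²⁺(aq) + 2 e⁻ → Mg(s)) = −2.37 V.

+3.22 V

In the reaction as written, Hg²⁺(aq) is reduced (cathode) and Mg²⁺(aq) is produced by oxidation at the anode.
E°cell = E°(cathode) − E°(anode) = +0.85 − (−2.37) = +3.22 V.
The positive value indicates the reaction is spontaneous as written.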